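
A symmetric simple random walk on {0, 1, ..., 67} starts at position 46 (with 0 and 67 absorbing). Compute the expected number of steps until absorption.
E[τ | X_0 = 46] = 966

Let v_k = E[τ | X_0 = k]. Boundary: v_0 = v_67 = 0. Recurrence: v_k = 1 + (v_{k-1} + v_{k+1})/2 for 1 ≤ k ≤ 66. The particular solution to v_k − (v_{k-1} + v_{k+1})/2 = 1 is v_k = −k^2. Adding homogeneous solution A + B k and matching boundaries gives v_k = k (67 − k). Substituting k = 46: v_46 = 46 · 21 = 966.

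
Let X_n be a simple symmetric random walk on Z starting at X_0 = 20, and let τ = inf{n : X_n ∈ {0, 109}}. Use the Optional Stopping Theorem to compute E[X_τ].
E[X_τ] = 20

X_n is a martingale and τ is a bounded-mean stopping time (indeed τ is finite a.s. with bounded expectation since the walk is in a bounded region). By the OST, E[X_τ] = E[X_0] = 20. Equivalently: E[X_τ] = 109 · P(hit 109 first) + 0 · P(hit 0 first) = 109 · (20/109) = 20.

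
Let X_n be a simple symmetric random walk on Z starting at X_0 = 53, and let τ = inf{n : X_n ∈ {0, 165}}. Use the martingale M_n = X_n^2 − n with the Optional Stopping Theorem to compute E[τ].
E[τ] = 5936

M_n = X_n^2 − n is a martingale (since E[X_{n+1}^2 | F_n] = X_n^2 + 1). By OST (τ has finite mean in a bounded region), E[M_τ] = E[M_0] = X_0^2 − 0 = 53^2 = 2809. Also E[M_τ] = E[X_τ^2] − E[τ]. The walk exits at 0 or 165, with P(hit 165 first) = 53/165, so E[X_τ^2] = 165^2 · 53/165 + 0 = 8745. Thus E[τ] = E[X_τ^2] − E[M_τ] = 8745 − 2809 = 5936 = 53(165 − 53) = 5936.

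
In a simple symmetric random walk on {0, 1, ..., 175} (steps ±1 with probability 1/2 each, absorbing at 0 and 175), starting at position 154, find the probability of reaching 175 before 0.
P(hit 175 before 0) = 154/175 = 22/25

Let u_k = P(hit 175 before 0 | start at k). Then u_0 = 0, u_175 = 1, and u_k = u_{k-1}/2 + u_{k+1}/2 for 1 ≤ k ≤ 174. This harmonic recurrence is solved by u_k = k/175, giving u_154 = 154/175 = 22/25.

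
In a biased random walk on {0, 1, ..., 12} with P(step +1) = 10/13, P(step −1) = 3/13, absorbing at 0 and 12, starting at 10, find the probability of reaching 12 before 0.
P(hit 12 before 0) = (1 − (3/10)^10) / (1 − (3/10)^12) = 10988946100/10989005149

Let u_k denote P(reach 12 before 0 | start at k). Boundary: u_0 = 0, u_12 = 1. Recurrence: u_k = 10/13·u_{k+1} + 3/13·u_{k-1} for 1 ≤ k ≤ 11. Try u_k = A + B·r^k with r = q/p = (3/13)/(10/13) = 3/10. Substitution satisfies the recurrence; boundary conditions give:
  u_k = (1 − r^k) / (1 − r^N) = (1 − (3/10)^10) / (1 − (3/10)^12) = 10988946100/10989005149.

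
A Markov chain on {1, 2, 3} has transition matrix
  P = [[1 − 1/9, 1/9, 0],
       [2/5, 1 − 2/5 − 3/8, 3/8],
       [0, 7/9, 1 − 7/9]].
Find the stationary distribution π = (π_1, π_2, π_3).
π = (1008/1423, 280/1423, 135/1423)

This is a birth-death chain on three states, which satisfies detailed balance: π_1 · P_{12} = π_2 · P_{21} and π_2 · P_{23} = π_3 · P_{32}.
From π_1 · 1/9 = π_2 · 2/5: π_2/π_1 = (1/9)/(2/5) = 5/18.
From π_2 · 3/8 = π_3 · 7/9: π_3/π_2 = (3/8)/(7/9) = 27/56.
Take π_1 proportional to 1; then unnormalized π = (1, 5/18, 15/112). Normalize by dividing by the sum 1423/1008:
  π = (1008/1423, 280/1423, 135/1423).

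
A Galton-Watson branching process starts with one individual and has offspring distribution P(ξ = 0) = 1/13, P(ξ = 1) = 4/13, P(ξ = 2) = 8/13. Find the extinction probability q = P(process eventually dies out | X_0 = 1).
q = 1/8

The pgf is f(s) = 1/13 + 4/13·s + 8/13·s². The extinction probability q is the smallest fixed point of f in [0, 1]. Setting s = f(s):
  8/13·s² + (4/13 − 1)·s + 1/13 = 0
  8/13·s² − (1/13 + 8/13)·s + 1/13 = 0
which factors as (s − 1)·(8/13·s − 1/13) = 0, giving roots s = 1 and s = (1/13)/(8/13) = 1/8.
Mean offspring μ = 4/13 + 2·8/13 = 20/13 > 1 (supercritical), so q < 1. The extinction probability is the smaller root: q = (1/13)/(8/13) = 1/8.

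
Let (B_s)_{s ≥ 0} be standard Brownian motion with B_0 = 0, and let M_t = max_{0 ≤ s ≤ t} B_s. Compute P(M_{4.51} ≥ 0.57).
P(M_{4.51} ≥ 0.57) = 2·P(B_{4.51} ≥ 0.57) = 2(1 − Φ(0.57/√4.51)) ≈ 0.7884

By the reflection principle for Brownian motion, P(M_t ≥ a) = 2 · P(B_t ≥ a) for a ≥ 0. Since B_t ~ N(0, t), P(B_t ≥ 0.57) = 1 − Φ(0.57/√t) = 1 − Φ(0.57/√4.51) = 1 − Φ(0.2684). So
  P(M_{4.51} ≥ 0.57) = 2(1 − Φ(0.2684)) ≈ 0.7884.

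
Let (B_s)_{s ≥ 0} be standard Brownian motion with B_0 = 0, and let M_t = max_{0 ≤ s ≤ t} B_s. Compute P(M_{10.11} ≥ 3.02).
P(M_{10.11} ≥ 3.02) = 2·P(B_{10.11} ≥ 3.02) = 2(1 − Φ(3.02/√10.11)) ≈ 0.3422

By the reflection principle for Brownian motion, P(M_t ≥ a) = 2 · P(B_t ≥ a) for a ≥ 0. Since B_t ~ N(0, t), P(B_t ≥ 3.02) = 1 − Φ(3.02/√t) = 1 − Φ(3.02/√10.11) = 1 − Φ(0.9498). So
  P(M_{10.11} ≥ 3.02) = 2(1 − Φ(0.9498)) ≈ 0.3422.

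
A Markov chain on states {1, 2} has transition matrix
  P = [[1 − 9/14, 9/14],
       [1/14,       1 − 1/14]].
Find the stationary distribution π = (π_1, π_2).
π_1 = 1/10, π_2 = 9/10

Solve πP = π with π_1 + π_2 = 1. From πP = π: π_1 · (1 − 9/14) + π_2 · 1/14 = π_1 ⇒ π_2 · 1/14 = π_1 · 9/14 ⇒ π_2/π_1 = (9/14)/(1/14) = 9. Together with π_1 + π_2 = 1:
  π_1 = (1/14)/(9/14 + 1/14) = (1/14)/(5/7) = 1/10,
  π_2 = (9/14)/(9/14 + 1/14) = (9/14)/(5/7) = 9/10.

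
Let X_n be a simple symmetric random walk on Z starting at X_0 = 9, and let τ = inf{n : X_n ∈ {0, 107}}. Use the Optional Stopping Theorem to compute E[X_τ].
E[X_τ] = 9

X_n is a martingale and τ is a bounded-mean stopping time (indeed τ is finite a.s. with bounded expectation since the walk is in a bounded region). By the OST, E[X_τ] = E[X_0] = 9. Equivalently: E[X_τ] = 107 · P(hit 107 first) + 0 · P(hit 0 first) = 107 · (9/107) = 9.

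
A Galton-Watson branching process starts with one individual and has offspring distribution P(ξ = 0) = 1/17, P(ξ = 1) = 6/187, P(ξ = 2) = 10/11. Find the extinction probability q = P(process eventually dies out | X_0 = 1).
q = 11/170

The pgf is f(s) = 1/17 + 6/187·s + 10/11·s². The extinction probability q is the smallest fixed point of f in [0, 1]. Setting s = f(s):
  10/11·s² + (6/187 − 1)·s + 1/17 = 0
  10/11·s² − (1/17 + 10/11)·s + 1/17 = 0
which factors as (s − 1)·(10/11·s − 1/17) = 0, giving roots s = 1 and s = (1/17)/(10/11) = 11/170.
Mean offspring μ = 6/187 + 2·10/11 = 346/187 > 1 (supercritical), so q < 1. The extinction probability is the smaller root: q = (1/17)/(10/11) = 11/170.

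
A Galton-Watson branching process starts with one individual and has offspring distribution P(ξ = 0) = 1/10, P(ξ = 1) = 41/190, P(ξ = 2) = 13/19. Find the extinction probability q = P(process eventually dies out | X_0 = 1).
q = 19/130

The pgf is f(s) = 1/10 + 41/190·s + 13/19·s². The extinction probability q is the smallest fixed point of f in [0, 1]. Setting s = f(s):
  13/19·s² + (41/190 − 1)·s + 1/10 = 0
  13/19·s² − (1/10 + 13/19)·s + 1/10 = 0
which factors as (s − 1)·(13/19·s − 1/10) = 0, giving roots s = 1 and s = (1/10)/(13/19) = 19/130.
Mean offspring μ = 41/190 + 2·13/19 = 301/190 > 1 (supercritical), so q < 1. The extinction probability is the smaller root: q = (1/10)/(13/19) = 19/130.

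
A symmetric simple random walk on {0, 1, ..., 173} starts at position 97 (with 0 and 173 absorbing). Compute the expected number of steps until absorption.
E[τ | X_0 = 97] = 7372

Let v_k = E[τ | X_0 = k]. Boundary: v_0 = v_173 = 0. Recurrence: v_k = 1 + (v_{k-1} + v_{k+1})/2 for 1 ≤ k ≤ 172. The particular solution to v_k − (v_{k-1} + v_{k+1})/2 = 1 is v_k = −k^2. Adding homogeneous solution A + B k and matching boundaries gives v_k = k (173 − k). Substituting k = 97: v_97 = 97 · 76 = 7372.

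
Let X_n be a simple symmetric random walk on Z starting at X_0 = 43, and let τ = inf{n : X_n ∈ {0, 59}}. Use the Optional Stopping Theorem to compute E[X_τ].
E[X_τ] = 43

X_n is a martingale and τ is a bounded-mean stopping time (indeed τ is finite a.s. with bounded expectation since the walk is in a bounded region). By the OST, E[X_τ] = E[X_0] = 43. Equivalently: E[X_τ] = 59 · P(hit 59 first) + 0 · P(hit 0 first) = 59 · (43/59) = 43.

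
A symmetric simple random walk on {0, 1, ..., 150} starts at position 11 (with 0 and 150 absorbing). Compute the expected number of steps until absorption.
E[τ | X_0 = 11] = 1529

Let v_k = E[τ | X_0 = k]. Boundary: v_0 = v_150 = 0. Recurrence: v_k = 1 + (v_{k-1} + v_{k+1})/2 for 1 ≤ k ≤ 149. The particular solution to v_k − (v_{k-1} + v_{k+1})/2 = 1 is v_k = −k^2. Adding homogeneous solution A + B k and matching boundaries gives v_k = k (150 − k). Substituting k = 11: v_11 = 11 · 139 = 1529.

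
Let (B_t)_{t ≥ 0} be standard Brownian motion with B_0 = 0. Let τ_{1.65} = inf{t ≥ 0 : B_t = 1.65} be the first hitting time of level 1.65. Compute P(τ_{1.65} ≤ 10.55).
P(τ_{1.65} ≤ 10.55) = 2(1 − Φ(1.65/√10.55)) = 2(1 − Φ(0.5080)) ≈ 0.6115

By the reflection principle for standard BM, P(τ_b ≤ t) = 2 · P(B_t ≥ b). Since B_t ~ N(0, t), P(B_t ≥ 1.65) = 1 − Φ(1.65/√t) = 1 − Φ(1.65/√10.55) = 1 − Φ(0.5080) ≈ 0.30573. Doubling: P(τ_{1.65} ≤ 10.55) ≈ 2 · 0.30573 = 0.61146 ≈ 0.6115.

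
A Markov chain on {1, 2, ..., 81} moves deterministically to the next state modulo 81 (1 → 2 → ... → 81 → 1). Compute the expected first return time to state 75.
E[T_75 | X_0 = 75] = 81

The chain cycles deterministically, so starting at state 75 it returns in exactly 81 steps. Equivalently, the stationary distribution is uniform π_j = 1/81 for every state j, so by Kac's formula E[T_75] = 1/π_75 = 81.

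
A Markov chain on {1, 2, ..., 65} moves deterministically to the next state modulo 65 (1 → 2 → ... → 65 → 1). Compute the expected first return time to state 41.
E[T_41 | X_0 = 41] = 65

The chain cycles deterministically, so starting at state 41 it returns in exactly 65 steps. Equivalently, the stationary distribution is uniform π_j = 1/65 for every state j, so by Kac's formula E[T_41] = 1/π_41 = 65.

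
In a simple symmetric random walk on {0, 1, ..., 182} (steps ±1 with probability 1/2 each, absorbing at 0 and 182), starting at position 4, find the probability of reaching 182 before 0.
P(hit 182 before 0) = 4/182 = 2/91

Let u_k = P(hit 182 before 0 | start at k). Then u_0 = 0, u_182 = 1, and u_k = u_{k-1}/2 + u_{k+1}/2 for 1 ≤ k ≤ 181. This harmonic recurrence is solved by u_k = k/182, giving u_4 = 4/182 = 2/91.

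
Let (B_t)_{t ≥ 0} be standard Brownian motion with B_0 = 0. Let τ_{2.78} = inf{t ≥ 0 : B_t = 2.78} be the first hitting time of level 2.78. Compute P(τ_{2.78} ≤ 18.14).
P(τ_{2.78} ≤ 18.14) = 2(1 − Φ(2.78/√18.14)) = 2(1 − Φ(0.6527)) ≈ 0.5139

By the reflection principle for standard BM, P(τ_b ≤ t) = 2 · P(B_t ≥ b). Since B_t ~ N(0, t), P(B_t ≥ 2.78) = 1 − Φ(2.78/√t) = 1 − Φ(2.78/√18.14) = 1 − Φ(0.6527) ≈ 0.25697. Doubling: P(τ_{2.78} ≤ 18.14) ≈ 2 · 0.25697 = 0.51394 ≈ 0.5139.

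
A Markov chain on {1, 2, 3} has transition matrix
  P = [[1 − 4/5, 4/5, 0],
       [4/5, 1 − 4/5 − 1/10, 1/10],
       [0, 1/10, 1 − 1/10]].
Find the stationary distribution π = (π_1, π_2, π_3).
π = (1/3, 1/3, 1/3)

This is a birth-death chain on three states, which satisfies detailed balance: π_1 · P_{12} = π_2 · P_{21} and π_2 · P_{23} = π_3 · P_{32}.
From π_1 · 4/5 = π_2 · 4/5: π_2/π_1 = (4/5)/(4/5) = 1.
From π_2 · 1/10 = π_3 · 1/10: π_3/π_2 = (1/10)/(1/10) = 1.
Take π_1 proportional to 1; then unnormalized π = (1, 1, 1). Normalize by dividing by the sum 3:
  π = (1/3, 1/3, 1/3).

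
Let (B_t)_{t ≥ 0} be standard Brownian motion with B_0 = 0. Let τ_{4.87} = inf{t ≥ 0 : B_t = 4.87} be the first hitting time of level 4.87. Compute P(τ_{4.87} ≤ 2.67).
P(τ_{4.87} ≤ 2.67) = 2(1 − Φ(4.87/√2.67)) = 2(1 − Φ(2.9804)) ≈ 0.0029

By the reflection principle for standard BM, P(τ_b ≤ t) = 2 · P(B_t ≥ b). Since B_t ~ N(0, t), P(B_t ≥ 4.87) = 1 − Φ(4.87/√t) = 1 − Φ(4.87/√2.67) = 1 − Φ(2.9804) ≈ 0.00144. Doubling: P(τ_{4.87} ≤ 2.67) ≈ 2 · 0.00144 = 0.00288 ≈ 0.0029.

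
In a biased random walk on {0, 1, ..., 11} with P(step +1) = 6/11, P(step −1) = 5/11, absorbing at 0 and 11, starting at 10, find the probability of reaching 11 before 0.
P(hit 11 before 0) = (1 − (5/6)^10) / (1 − (5/6)^11) = 304203306/313968931

Let u_k denote P(reach 11 before 0 | start at k). Boundary: u_0 = 0, u_11 = 1. Recurrence: u_k = 6/11·u_{k+1} + 5/11·u_{k-1} for 1 ≤ k ≤ 10. Try u_k = A + B·r^k with r = q/p = (5/11)/(6/11) = 5/6. Substitution satisfies the recurrence; boundary conditions give:
  u_k = (1 − r^k) / (1 − r^N) = (1 − (5/6)^10) / (1 − (5/6)^11) = 304203306/313968931.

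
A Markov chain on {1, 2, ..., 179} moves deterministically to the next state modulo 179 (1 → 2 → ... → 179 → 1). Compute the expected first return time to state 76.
E[T_76 | X_0 = 76] = 179

The chain cycles deterministically, so starting at state 76 it returns in exactly 179 steps. Equivalently, the stationary distribution is uniform π_j = 1/179 for every state j, so by Kac's formula E[T_76] = 1/π_76 = 179.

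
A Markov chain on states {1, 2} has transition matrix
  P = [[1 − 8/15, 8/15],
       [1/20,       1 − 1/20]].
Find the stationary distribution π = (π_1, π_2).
π_1 = 3/35, π_2 = 32/35

Solve πP = π with π_1 + π_2 = 1. From πP = π: π_1 · (1 − 8/15) + π_2 · 1/20 = π_1 ⇒ π_2 · 1/20 = π_1 · 8/15 ⇒ π_2/π_1 = (8/15)/(1/20) = 32/3. Together with π_1 + π_2 = 1:
  π_1 = (1/20)/(8/15 + 1/20) = (1/20)/(7/12) = 3/35,
  π_2 = (8/15)/(8/15 + 1/20) = (8/15)/(7/12) = 32/35.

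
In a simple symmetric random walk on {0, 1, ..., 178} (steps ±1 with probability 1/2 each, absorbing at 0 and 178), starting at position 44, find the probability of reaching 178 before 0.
P(hit 178 before 0) = 44/178 = 22/89

Let u_k = P(hit 178 before 0 | start at k). Then u_0 = 0, u_178 = 1, and u_k = u_{k-1}/2 + u_{k+1}/2 for 1 ≤ k ≤ 177. This harmonic recurrence is solved by u_k = k/178, giving u_44 = 44/178 = 22/89.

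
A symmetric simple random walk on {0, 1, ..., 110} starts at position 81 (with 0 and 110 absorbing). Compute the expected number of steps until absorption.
E[τ | X_0 = 81] = 2349

Let v_k = E[τ | X_0 = k]. Boundary: v_0 = v_110 = 0. Recurrence: v_k = 1 + (v_{k-1} + v_{k+1})/2 for 1 ≤ k ≤ 109. The particular solution to v_k − (v_{k-1} + v_{k+1})/2 = 1 is v_k = −k^2. Adding homogeneous solution A + B k and matching boundaries gives v_k = k (110 − k). Substituting k = 81: v_81 = 81 · 29 = 2349.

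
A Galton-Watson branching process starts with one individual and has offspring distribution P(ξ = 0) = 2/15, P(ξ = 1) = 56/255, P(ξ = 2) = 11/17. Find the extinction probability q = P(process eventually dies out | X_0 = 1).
q = 34/165

The pgf is f(s) = 2/15 + 56/255·s + 11/17·s². The extinction probability q is the smallest fixed point of f in [0, 1]. Setting s = f(s):
  11/17·s² + (56/255 − 1)·s + 2/15 = 0
  11/17·s² − (2/15 + 11/17)·s + 2/15 = 0
which factors as (s − 1)·(11/17·s − 2/15) = 0, giving roots s = 1 and s = (2/15)/(11/17) = 34/165.
Mean offspring μ = 56/255 + 2·11/17 = 386/255 > 1 (supercritical), so q < 1. The extinction probability is the smaller root: q = (2/15)/(11/17) = 34/165.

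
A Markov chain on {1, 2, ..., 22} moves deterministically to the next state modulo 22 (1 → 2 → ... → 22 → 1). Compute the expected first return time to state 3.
E[T_3 | X_0 = 3] = 22

The chain cycles deterministically, so starting at state 3 it returns in exactly 22 steps. Equivalently, the stationary distribution is uniform π_j = 1/22 for every state j, so by Kac's formula E[T_3] = 1/π_3 = 22.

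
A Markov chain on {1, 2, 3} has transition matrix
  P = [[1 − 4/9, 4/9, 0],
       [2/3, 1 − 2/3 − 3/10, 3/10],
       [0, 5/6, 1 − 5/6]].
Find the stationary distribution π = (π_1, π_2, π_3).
π = (75/143, 50/143, 18/143)

This is a birth-death chain on three states, which satisfies detailed balance: π_1 · P_{12} = π_2 · P_{21} and π_2 · P_{23} = π_3 · P_{32}.
From π_1 · 4/9 = π_2 · 2/3: π_2/π_1 = (4/9)/(2/3) = 2/3.
From π_2 · 3/10 = π_3 · 5/6: π_3/π_2 = (3/10)/(5/6) = 9/25.
Take π_1 proportional to 1; then unnormalized π = (1, 2/3, 6/25). Normalize by dividing by the sum 143/75:
  π = (75/143, 50/143, 18/143).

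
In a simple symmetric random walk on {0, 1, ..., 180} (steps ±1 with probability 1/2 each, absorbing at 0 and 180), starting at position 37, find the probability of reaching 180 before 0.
P(hit 180 before 0) = 37/180

Let u_k = P(hit 180 before 0 | start at k). Then u_0 = 0, u_180 = 1, and u_k = u_{k-1}/2 + u_{k+1}/2 for 1 ≤ k ≤ 179. This harmonic recurrence is solved by u_k = k/180, giving u_37 = 37/180.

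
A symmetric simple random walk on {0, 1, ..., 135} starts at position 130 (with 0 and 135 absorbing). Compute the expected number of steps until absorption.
E[τ | X_0 = 130] = 650

Let v_k = E[τ | X_0 = k]. Boundary: v_0 = v_135 = 0. Recurrence: v_k = 1 + (v_{k-1} + v_{k+1})/2 for 1 ≤ k ≤ 134. The particular solution to v_k − (v_{k-1} + v_{k+1})/2 = 1 is v_k = −k^2. Adding homogeneous solution A + B k and matching boundaries gives v_k = k (135 − k). Substituting k = 130: v_130 = 130 · 5 = 650.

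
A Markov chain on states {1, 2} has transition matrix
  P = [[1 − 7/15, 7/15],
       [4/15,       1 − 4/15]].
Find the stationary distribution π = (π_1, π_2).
π_1 = 4/11, π_2 = 7/11

Solve πP = π with π_1 + π_2 = 1. From πP = π: π_1 · (1 − 7/15) + π_2 · 4/15 = π_1 ⇒ π_2 · 4/15 = π_1 · 7/15 ⇒ π_2/π_1 = (7/15)/(4/15) = 7/4. Together with π_1 + π_2 = 1:
  π_1 = (4/15)/(7/15 + 4/15) = (4/15)/(11/15) = 4/11,
  π_2 = (7/15)/(7/15 + 4/15) = (7/15)/(11/15) = 7/11.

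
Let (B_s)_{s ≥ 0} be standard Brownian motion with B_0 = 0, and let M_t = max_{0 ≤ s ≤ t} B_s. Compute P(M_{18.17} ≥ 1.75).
P(M_{18.17} ≥ 1.75) = 2·P(B_{18.17} ≥ 1.75) = 2(1 − Φ(1.75/√18.17)) ≈ 0.6814

By the reflection principle for Brownian motion, P(M_t ≥ a) = 2 · P(B_t ≥ a) for a ≥ 0. Since B_t ~ N(0, t), P(B_t ≥ 1.75) = 1 − Φ(1.75/√t) = 1 − Φ(1.75/√18.17) = 1 − Φ(0.4105). So
  P(M_{18.17} ≥ 1.75) = 2(1 − Φ(0.4105)) ≈ 0.6814.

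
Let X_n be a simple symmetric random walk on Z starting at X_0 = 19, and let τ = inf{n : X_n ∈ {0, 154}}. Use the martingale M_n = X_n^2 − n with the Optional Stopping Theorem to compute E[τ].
E[τ] = 2565

M_n = X_n^2 − n is a martingale (since E[X_{n+1}^2 | F_n] = X_n^2 + 1). By OST (τ has finite mean in a bounded region), E[M_τ] = E[M_0] = X_0^2 − 0 = 19^2 = 361. Also E[M_τ] = E[X_τ^2] − E[τ]. The walk exits at 0 or 154, with P(hit 154 first) = 19/154, so E[X_τ^2] = 154^2 · 19/154 + 0 = 2926. Thus E[τ] = E[X_τ^2] − E[M_τ] = 2926 − 361 = 2565 = 19(154 − 19) = 2565.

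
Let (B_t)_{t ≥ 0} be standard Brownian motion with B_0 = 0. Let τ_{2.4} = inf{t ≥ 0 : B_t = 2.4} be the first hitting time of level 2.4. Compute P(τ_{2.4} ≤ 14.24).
P(τ_{2.4} ≤ 14.24) = 2(1 − Φ(2.4/√14.24)) = 2(1 − Φ(0.6360)) ≈ 0.5248

By the reflection principle for standard BM, P(τ_b ≤ t) = 2 · P(B_t ≥ b). Since B_t ~ N(0, t), P(B_t ≥ 2.4) = 1 − Φ(2.4/√t) = 1 − Φ(2.4/√14.24) = 1 − Φ(0.6360) ≈ 0.26239. Doubling: P(τ_{2.4} ≤ 14.24) ≈ 2 · 0.26239 = 0.52478 ≈ 0.5248.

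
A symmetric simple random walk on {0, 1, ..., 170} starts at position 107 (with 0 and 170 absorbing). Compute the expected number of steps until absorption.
E[τ | X_0 = 107] = 6741

Let v_k = E[τ | X_0 = k]. Boundary: v_0 = v_170 = 0. Recurrence: v_k = 1 + (v_{k-1} + v_{k+1})/2 for 1 ≤ k ≤ 169. The particular solution to v_k − (v_{k-1} + v_{k+1})/2 = 1 is v_k = −k^2. Adding homogeneous solution A + B k and matching boundaries gives v_k = k (170 − k). Substituting k = 107: v_107 = 107 · 63 = 6741.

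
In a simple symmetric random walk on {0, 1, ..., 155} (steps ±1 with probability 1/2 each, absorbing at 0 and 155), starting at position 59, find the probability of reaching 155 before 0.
P(hit 155 before 0) = 59/155

Let u_k = P(hit 155 before 0 | start at k). Then u_0 = 0, u_155 = 1, and u_k = u_{k-1}/2 + u_{k+1}/2 for 1 ≤ k ≤ 154. This harmonic recurrence is solved by u_k = k/155, giving u_59 = 59/155.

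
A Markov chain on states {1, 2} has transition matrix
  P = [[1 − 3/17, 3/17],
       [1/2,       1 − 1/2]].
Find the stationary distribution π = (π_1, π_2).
π_1 = 17/23, π_2 = 6/23

Solve πP = π with π_1 + π_2 = 1. From πP = π: π_1 · (1 − 3/17) + π_2 · 1/2 = π_1 ⇒ π_2 · 1/2 = π_1 · 3/17 ⇒ π_2/π_1 = (3/17)/(1/2) = 6/17. Together with π_1 + π_2 = 1:
  π_1 = (1/2)/(3/17 + 1/2) = (1/2)/(23/34) = 17/23,
  π_2 = (3/17)/(3/17 + 1/2) = (3/17)/(23/34) = 6/23.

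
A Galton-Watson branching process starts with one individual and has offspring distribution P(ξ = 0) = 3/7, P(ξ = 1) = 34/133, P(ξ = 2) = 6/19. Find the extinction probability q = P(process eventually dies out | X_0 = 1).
q = 1

Mean offspring μ = 0·3/7 + 1·34/133 + 2·6/19 = 118/133 ≤ 1. For μ ≤ 1 with offspring not concentrated at 1, the Galton-Watson process goes extinct almost surely, so q = 1.
(Algebraic check: The pgf is f(s) = 3/7 + 34/133·s + 6/19·s². The extinction probability q is the smallest fixed point of f in [0, 1]. Setting s = f(s):
  6/19·s² + (34/133 − 1)·s + 3/7 = 0
  6/19·s² − (3/7 + 6/19)·s + 3/7 = 0
which factors as (s − 1)·(6/19·s − 3/7) = 0, giving roots s = 1 and s = (3/7)/(6/19) = 19/14. Since 19/14 ≥ 1, the smallest root in [0, 1] is s = 1.)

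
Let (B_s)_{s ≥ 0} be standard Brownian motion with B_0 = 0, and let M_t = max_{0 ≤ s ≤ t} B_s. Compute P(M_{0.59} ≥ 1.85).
P(M_{0.59} ≥ 1.85) = 2·P(B_{0.59} ≥ 1.85) = 2(1 − Φ(1.85/√0.59)) ≈ 0.0160

By the reflection principle for Brownian motion, P(M_t ≥ a) = 2 · P(B_t ≥ a) for a ≥ 0. Since B_t ~ N(0, t), P(B_t ≥ 1.85) = 1 − Φ(1.85/√t) = 1 − Φ(1.85/√0.59) = 1 − Φ(2.4085). So
  P(M_{0.59} ≥ 1.85) = 2(1 − Φ(2.4085)) ≈ 0.0160.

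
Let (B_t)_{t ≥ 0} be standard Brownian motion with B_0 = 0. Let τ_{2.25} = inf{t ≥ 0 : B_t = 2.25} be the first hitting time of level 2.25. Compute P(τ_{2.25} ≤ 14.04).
P(τ_{2.25} ≤ 14.04) = 2(1 − Φ(2.25/√14.04)) = 2(1 − Φ(0.6005)) ≈ 0.5482

By the reflection principle for standard BM, P(τ_b ≤ t) = 2 · P(B_t ≥ b). Since B_t ~ N(0, t), P(B_t ≥ 2.25) = 1 − Φ(2.25/√t) = 1 − Φ(2.25/√14.04) = 1 − Φ(0.6005) ≈ 0.27409. Doubling: P(τ_{2.25} ≤ 14.04) ≈ 2 · 0.27409 = 0.54818 ≈ 0.5482.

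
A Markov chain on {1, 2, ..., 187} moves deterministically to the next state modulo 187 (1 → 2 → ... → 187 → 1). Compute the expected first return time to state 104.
E[T_104 | X_0 = 104] = 187

The chain cycles deterministically, so starting at state 104 it returns in exactly 187 steps. Equivalently, the stationary distribution is uniform π_j = 1/187 for every state j, so by Kac's formula E[T_104] = 1/π_104 = 187.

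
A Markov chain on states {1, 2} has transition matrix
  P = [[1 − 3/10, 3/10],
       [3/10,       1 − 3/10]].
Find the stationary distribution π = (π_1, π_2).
π_1 = 1/2, π_2 = 1/2

Solve πP = π with π_1 + π_2 = 1. From πP = π: π_1 · (1 − 3/10) + π_2 · 3/10 = π_1 ⇒ π_2 · 3/10 = π_1 · 3/10 ⇒ π_2/π_1 = (3/10)/(3/10) = 1. Together with π_1 + π_2 = 1:
  π_1 = (3/10)/(3/10 + 3/10) = (3/10)/(3/5) = 1/2,
  π_2 = (3/10)/(3/10 + 3/10) = (3/10)/(3/5) = 1/2.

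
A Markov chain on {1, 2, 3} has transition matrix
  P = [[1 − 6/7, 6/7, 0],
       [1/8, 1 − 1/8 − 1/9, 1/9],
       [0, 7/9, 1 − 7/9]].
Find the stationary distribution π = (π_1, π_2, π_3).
π = (49/433, 336/433, 48/433)

This is a birth-death chain on three states, which satisfies detailed balance: π_1 · P_{12} = π_2 · P_{21} and π_2 · P_{23} = π_3 · P_{32}.
From π_1 · 6/7 = π_2 · 1/8: π_2/π_1 = (6/7)/(1/8) = 48/7.
From π_2 · 1/9 = π_3 · 7/9: π_3/π_2 = (1/9)/(7/9) = 1/7.
Take π_1 proportional to 1; then unnormalized π = (1, 48/7, 48/49). Normalize by dividing by the sum 433/49:
  π = (49/433, 336/433, 48/433).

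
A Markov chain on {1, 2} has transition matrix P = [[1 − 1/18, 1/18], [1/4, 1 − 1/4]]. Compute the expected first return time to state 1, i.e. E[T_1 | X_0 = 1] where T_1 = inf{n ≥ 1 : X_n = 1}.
E[T_1 | X_0 = 1] = 1/π_1 = 11/9

For an irreducible recurrent Markov chain with stationary distribution π, E[T_i | X_0 = i] = 1/π_i (Kac's formula). Here π_1 = (1/4)/(1/18 + 1/4) = (1/4)/(11/36) = 9/11, so E[T_1 | X_0 = 1] = 1/π_1 = (1/18 + 1/4)/(1/4) = (11/36)/(1/4) = 11/9.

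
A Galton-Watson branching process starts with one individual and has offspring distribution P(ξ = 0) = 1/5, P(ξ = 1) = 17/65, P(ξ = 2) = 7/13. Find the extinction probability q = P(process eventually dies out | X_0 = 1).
q = 13/35

The pgf is f(s) = 1/5 + 17/65·s + 7/13·s². The extinction probability q is the smallest fixed point of f in [0, 1]. Setting s = f(s):
  7/13·s² + (17/65 − 1)·s + 1/5 = 0
  7/13·s² − (1/5 + 7/13)·s + 1/5 = 0
which factors as (s − 1)·(7/13·s − 1/5) = 0, giving roots s = 1 and s = (1/5)/(7/13) = 13/35.
Mean offspring μ = 17/65 + 2·7/13 = 87/65 > 1 (supercritical), so q < 1. The extinction probability is the smaller root: q = (1/5)/(7/13) = 13/35.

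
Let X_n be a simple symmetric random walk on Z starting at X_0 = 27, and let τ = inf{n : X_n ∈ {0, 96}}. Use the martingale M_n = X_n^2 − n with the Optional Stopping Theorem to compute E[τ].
E[τ] = 1863

M_n = X_n^2 − n is a martingale (since E[X_{n+1}^2 | F_n] = X_n^2 + 1). By OST (τ has finite mean in a bounded region), E[M_τ] = E[M_0] = X_0^2 − 0 = 27^2 = 729. Also E[M_τ] = E[X_τ^2] − E[τ]. The walk exits at 0 or 96, with P(hit 96 first) = 27/96, so E[X_τ^2] = 96^2 · 27/96 + 0 = 2592. Thus E[τ] = E[X_τ^2] − E[M_τ] = 2592 − 729 = 1863 = 27(96 − 27) = 1863.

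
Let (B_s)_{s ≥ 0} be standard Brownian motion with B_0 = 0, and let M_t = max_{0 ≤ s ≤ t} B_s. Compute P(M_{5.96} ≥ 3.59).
P(M_{5.96} ≥ 3.59) = 2·P(B_{5.96} ≥ 3.59) = 2(1 − Φ(3.59/√5.96)) ≈ 0.1414

By the reflection principle for Brownian motion, P(M_t ≥ a) = 2 · P(B_t ≥ a) for a ≥ 0. Since B_t ~ N(0, t), P(B_t ≥ 3.59) = 1 − Φ(3.59/√t) = 1 − Φ(3.59/√5.96) = 1 − Φ(1.4705). So
  P(M_{5.96} ≥ 3.59) = 2(1 − Φ(1.4705)) ≈ 0.1414.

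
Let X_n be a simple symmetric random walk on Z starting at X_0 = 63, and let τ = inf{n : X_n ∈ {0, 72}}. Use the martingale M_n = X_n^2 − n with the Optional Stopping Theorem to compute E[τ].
E[τ] = 567

M_n = X_n^2 − n is a martingale (since E[X_{n+1}^2 | F_n] = X_n^2 + 1). By OST (τ has finite mean in a bounded region), E[M_τ] = E[M_0] = X_0^2 − 0 = 63^2 = 3969. Also E[M_τ] = E[X_τ^2] − E[τ]. The walk exits at 0 or 72, with P(hit 72 first) = 63/72, so E[X_τ^2] = 72^2 · 63/72 + 0 = 4536. Thus E[τ] = E[X_τ^2] − E[M_τ] = 4536 − 3969 = 567 = 63(72 − 63) = 567.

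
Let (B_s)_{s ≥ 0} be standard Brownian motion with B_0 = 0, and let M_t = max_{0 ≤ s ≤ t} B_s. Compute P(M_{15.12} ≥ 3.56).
P(M_{15.12} ≥ 3.56) = 2·P(B_{15.12} ≥ 3.56) = 2(1 − Φ(3.56/√15.12)) ≈ 0.3599

By the reflection principle for Brownian motion, P(M_t ≥ a) = 2 · P(B_t ≥ a) for a ≥ 0. Since B_t ~ N(0, t), P(B_t ≥ 3.56) = 1 − Φ(3.56/√t) = 1 − Φ(3.56/√15.12) = 1 − Φ(0.9155). So
  P(M_{15.12} ≥ 3.56) = 2(1 − Φ(0.9155)) ≈ 0.3599.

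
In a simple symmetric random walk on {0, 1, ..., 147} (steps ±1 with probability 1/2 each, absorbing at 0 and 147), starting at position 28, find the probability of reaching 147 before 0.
P(hit 147 before 0) = 28/147 = 4/21

Let u_k = P(hit 147 before 0 | start at k). Then u_0 = 0, u_147 = 1, and u_k = u_{k-1}/2 + u_{k+1}/2 for 1 ≤ k ≤ 146. This harmonic recurrence is solved by u_k = k/147, giving u_28 = 28/147 = 4/21.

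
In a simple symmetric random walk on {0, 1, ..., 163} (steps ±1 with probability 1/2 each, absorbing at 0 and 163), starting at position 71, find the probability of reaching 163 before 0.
P(hit 163 before 0) = 71/163

Let u_k = P(hit 163 before 0 | start at k). Then u_0 = 0, u_163 = 1, and u_k = u_{k-1}/2 + u_{k+1}/2 for 1 ≤ k ≤ 162. This harmonic recurrence is solved by u_k = k/163, giving u_71 = 71/163.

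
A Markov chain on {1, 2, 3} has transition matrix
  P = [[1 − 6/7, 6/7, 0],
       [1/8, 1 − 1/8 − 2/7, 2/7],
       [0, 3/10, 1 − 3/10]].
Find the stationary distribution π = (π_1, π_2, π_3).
π = (49/705, 112/235, 64/141)

This is a birth-death chain on three states, which satisfies detailed balance: π_1 · P_{12} = π_2 · P_{21} and π_2 · P_{23} = π_3 · P_{32}.
From π_1 · 6/7 = π_2 · 1/8: π_2/π_1 = (6/7)/(1/8) = 48/7.
From π_2 · 2/7 = π_3 · 3/10: π_3/π_2 = (2/7)/(3/10) = 20/21.
Take π_1 proportional to 1; then unnormalized π = (1, 48/7, 320/49). Normalize by dividing by the sum 705/49:
  π = (49/705, 112/235, 64/141).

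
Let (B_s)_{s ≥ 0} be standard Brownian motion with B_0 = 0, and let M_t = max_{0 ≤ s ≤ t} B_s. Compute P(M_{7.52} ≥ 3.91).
P(M_{7.52} ≥ 3.91) = 2·P(B_{7.52} ≥ 3.91) = 2(1 − Φ(3.91/√7.52)) ≈ 0.1539

By the reflection principle for Brownian motion, P(M_t ≥ a) = 2 · P(B_t ≥ a) for a ≥ 0. Since B_t ~ N(0, t), P(B_t ≥ 3.91) = 1 − Φ(3.91/√t) = 1 − Φ(3.91/√7.52) = 1 − Φ(1.4258). So
  P(M_{7.52} ≥ 3.91) = 2(1 − Φ(1.4258)) ≈ 0.1539.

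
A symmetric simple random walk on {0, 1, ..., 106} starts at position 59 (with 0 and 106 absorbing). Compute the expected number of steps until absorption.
E[τ | X_0 = 59] = 2773

Let v_k = E[τ | X_0 = k]. Boundary: v_0 = v_106 = 0. Recurrence: v_k = 1 + (v_{k-1} + v_{k+1})/2 for 1 ≤ k ≤ 105. The particular solution to v_k − (v_{k-1} + v_{k+1})/2 = 1 is v_k = −k^2. Adding homogeneous solution A + B k and matching boundaries gives v_k = k (106 − k). Substituting k = 59: v_59 = 59 · 47 = 2773.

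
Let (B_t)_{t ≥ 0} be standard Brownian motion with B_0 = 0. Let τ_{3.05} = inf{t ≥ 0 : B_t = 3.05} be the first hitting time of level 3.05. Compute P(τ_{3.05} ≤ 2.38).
P(τ_{3.05} ≤ 2.38) = 2(1 − Φ(3.05/√2.38)) = 2(1 − Φ(1.9770)) ≈ 0.0480

By the reflection principle for standard BM, P(τ_b ≤ t) = 2 · P(B_t ≥ b). Since B_t ~ N(0, t), P(B_t ≥ 3.05) = 1 − Φ(3.05/√t) = 1 − Φ(3.05/√2.38) = 1 − Φ(1.9770) ≈ 0.02402. Doubling: P(τ_{3.05} ≤ 2.38) ≈ 2 · 0.02402 = 0.04804 ≈ 0.0480.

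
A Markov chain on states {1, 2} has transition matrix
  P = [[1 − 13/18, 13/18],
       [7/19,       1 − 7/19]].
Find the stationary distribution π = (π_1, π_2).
π_1 = 126/373, π_2 = 247/373

Solve πP = π with π_1 + π_2 = 1. From πP = π: π_1 · (1 − 13/18) + π_2 · 7/19 = π_1 ⇒ π_2 · 7/19 = π_1 · 13/18 ⇒ π_2/π_1 = (13/18)/(7/19) = 247/126. Together with π_1 + π_2 = 1:
  π_1 = (7/19)/(13/18 + 7/19) = (7/19)/(373/342) = 126/373,
  π_2 = (13/18)/(13/18 + 7/19) = (13/18)/(373/342) = 247/373.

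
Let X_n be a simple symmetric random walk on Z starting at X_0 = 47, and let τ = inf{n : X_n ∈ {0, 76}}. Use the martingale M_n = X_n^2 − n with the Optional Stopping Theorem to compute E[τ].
E[τ] = 1363

M_n = X_n^2 − n is a martingale (since E[X_{n+1}^2 | F_n] = X_n^2 + 1). By OST (τ has finite mean in a bounded region), E[M_τ] = E[M_0] = X_0^2 − 0 = 47^2 = 2209. Also E[M_τ] = E[X_τ^2] − E[τ]. The walk exits at 0 or 76, with P(hit 76 first) = 47/76, so E[X_τ^2] = 76^2 · 47/76 + 0 = 3572. Thus E[τ] = E[X_τ^2] − E[M_τ] = 3572 − 2209 = 1363 = 47(76 − 47) = 1363.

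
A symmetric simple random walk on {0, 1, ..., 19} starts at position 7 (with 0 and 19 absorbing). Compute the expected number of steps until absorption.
E[τ | X_0 = 7] = 84

Let v_k = E[τ | X_0 = k]. Boundary: v_0 = v_19 = 0. Recurrence: v_k = 1 + (v_{k-1} + v_{k+1})/2 for 1 ≤ k ≤ 18. The particular solution to v_k − (v_{k-1} + v_{k+1})/2 = 1 is v_k = −k^2. Adding homogeneous solution A + B k and matching boundaries gives v_k = k (19 − k). Substituting k = 7: v_7 = 7 · 12 = 84.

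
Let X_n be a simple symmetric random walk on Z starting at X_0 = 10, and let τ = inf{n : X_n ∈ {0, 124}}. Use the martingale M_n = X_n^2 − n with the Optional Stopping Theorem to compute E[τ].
E[τ] = 1140

M_n = X_n^2 − n is a martingale (since E[X_{n+1}^2 | F_n] = X_n^2 + 1). By OST (τ has finite mean in a bounded region), E[M_τ] = E[M_0] = X_0^2 − 0 = 10^2 = 100. Also E[M_τ] = E[X_τ^2] − E[τ]. The walk exits at 0 or 124, with P(hit 124 first) = 10/124, so E[X_τ^2] = 124^2 · 10/124 + 0 = 1240. Thus E[τ] = E[X_τ^2] − E[M_τ] = 1240 − 100 = 1140 = 10(124 − 10) = 1140.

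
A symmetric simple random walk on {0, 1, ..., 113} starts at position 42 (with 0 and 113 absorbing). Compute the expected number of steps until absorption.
E[τ | X_0 = 42] = 2982

Let v_k = E[τ | X_0 = k]. Boundary: v_0 = v_113 = 0. Recurrence: v_k = 1 + (v_{k-1} + v_{k+1})/2 for 1 ≤ k ≤ 112. The particular solution to v_k − (v_{k-1} + v_{k+1})/2 = 1 is v_k = −k^2. Adding homogeneous solution A + B k and matching boundaries gives v_k = k (113 − k). Substituting k = 42: v_42 = 42 · 71 = 2982.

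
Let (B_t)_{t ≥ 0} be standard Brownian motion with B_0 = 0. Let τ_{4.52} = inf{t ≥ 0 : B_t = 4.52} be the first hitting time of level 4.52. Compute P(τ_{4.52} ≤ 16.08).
P(τ_{4.52} ≤ 16.08) = 2(1 − Φ(4.52/√16.08)) = 2(1 − Φ(1.1272)) ≈ 0.2597

By the reflection principle for standard BM, P(τ_b ≤ t) = 2 · P(B_t ≥ b). Since B_t ~ N(0, t), P(B_t ≥ 4.52) = 1 − Φ(4.52/√t) = 1 − Φ(4.52/√16.08) = 1 − Φ(1.1272) ≈ 0.12983. Doubling: P(τ_{4.52} ≤ 16.08) ≈ 2 · 0.12983 = 0.25966 ≈ 0.2597.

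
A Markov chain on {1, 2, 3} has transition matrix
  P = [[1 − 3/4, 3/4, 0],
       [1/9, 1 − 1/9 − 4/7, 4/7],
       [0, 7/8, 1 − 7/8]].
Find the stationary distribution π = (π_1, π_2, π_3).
π = (196/2383, 1323/2383, 864/2383)

This is a birth-death chain on three states, which satisfies detailed balance: π_1 · P_{12} = π_2 · P_{21} and π_2 · P_{23} = π_3 · P_{32}.
From π_1 · 3/4 = π_2 · 1/9: π_2/π_1 = (3/4)/(1/9) = 27/4.
From π_2 · 4/7 = π_3 · 7/8: π_3/π_2 = (4/7)/(7/8) = 32/49.
Take π_1 proportional to 1; then unnormalized π = (1, 27/4, 216/49). Normalize by dividing by the sum 2383/196:
  π = (196/2383, 1323/2383, 864/2383).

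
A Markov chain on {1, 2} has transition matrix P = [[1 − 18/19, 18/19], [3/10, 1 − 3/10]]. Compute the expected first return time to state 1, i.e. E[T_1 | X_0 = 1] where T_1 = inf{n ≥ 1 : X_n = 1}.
E[T_1 | X_0 = 1] = 1/π_1 = 79/19

For an irreducible recurrent Markov chain with stationary distribution π, E[T_i | X_0 = i] = 1/π_i (Kac's formula). Here π_1 = (3/10)/(18/19 + 3/10) = (3/10)/(237/190) = 19/79, so E[T_1 | X_0 = 1] = 1/π_1 = (18/19 + 3/10)/(3/10) = (237/190)/(3/10) = 79/19.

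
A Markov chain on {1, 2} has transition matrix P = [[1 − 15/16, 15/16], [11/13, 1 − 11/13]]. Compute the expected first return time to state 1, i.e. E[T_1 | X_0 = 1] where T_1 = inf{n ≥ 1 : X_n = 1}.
E[T_1 | X_0 = 1] = 1/π_1 = 371/176

For an irreducible recurrent Markov chain with stationary distribution π, E[T_i | X_0 = i] = 1/π_i (Kac's formula). Here π_1 = (11/13)/(15/16 + 11/13) = (11/13)/(371/208) = 176/371, so E[T_1 | X_0 = 1] = 1/π_1 = (15/16 + 11/13)/(11/13) = (371/208)/(11/13) = 371/176.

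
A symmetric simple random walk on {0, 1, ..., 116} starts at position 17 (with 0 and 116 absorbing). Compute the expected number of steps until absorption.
E[τ | X_0 = 17] = 1683

Let v_k = E[τ | X_0 = k]. Boundary: v_0 = v_116 = 0. Recurrence: v_k = 1 + (v_{k-1} + v_{k+1})/2 for 1 ≤ k ≤ 115. The particular solution to v_k − (v_{k-1} + v_{k+1})/2 = 1 is v_k = −k^2. Adding homogeneous solution A + B k and matching boundaries gives v_k = k (116 − k). Substituting k = 17: v_17 = 17 · 99 = 1683.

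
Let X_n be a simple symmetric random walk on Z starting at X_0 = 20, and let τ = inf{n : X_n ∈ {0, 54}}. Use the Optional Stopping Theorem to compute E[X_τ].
E[X_τ] = 20

X_n is a martingale and τ is a bounded-mean stopping time (indeed τ is finite a.s. with bounded expectation since the walk is in a bounded region). By the OST, E[X_τ] = E[X_0] = 20. Equivalently: E[X_τ] = 54 · P(hit 54 first) + 0 · P(hit 0 first) = 54 · (20/54) = 20.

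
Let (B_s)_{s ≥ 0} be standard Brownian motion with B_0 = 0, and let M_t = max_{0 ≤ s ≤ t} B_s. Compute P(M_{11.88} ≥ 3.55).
P(M_{11.88} ≥ 3.55) = 2·P(B_{11.88} ≥ 3.55) = 2(1 − Φ(3.55/√11.88)) ≈ 0.3030

By the reflection principle for Brownian motion, P(M_t ≥ a) = 2 · P(B_t ≥ a) for a ≥ 0. Since B_t ~ N(0, t), P(B_t ≥ 3.55) = 1 − Φ(3.55/√t) = 1 − Φ(3.55/√11.88) = 1 − Φ(1.0300). So
  P(M_{11.88} ≥ 3.55) = 2(1 − Φ(1.0300)) ≈ 0.3030.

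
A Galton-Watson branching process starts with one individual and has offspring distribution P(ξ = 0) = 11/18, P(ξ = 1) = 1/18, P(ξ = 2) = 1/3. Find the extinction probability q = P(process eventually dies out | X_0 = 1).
q = 1

Mean offspring μ = 0·11/18 + 1·1/18 + 2·1/3 = 13/18 ≤ 1. For μ ≤ 1 with offspring not concentrated at 1, the Galton-Watson process goes extinct almost surely, so q = 1.
(Algebraic check: The pgf is f(s) = 11/18 + 1/18·s + 1/3·s². The extinction probability q is the smallest fixed point of f in [0, 1]. Setting s = f(s):
  1/3·s² + (1/18 − 1)·s + 11/18 = 0
  1/3·s² − (11/18 + 1/3)·s + 11/18 = 0
which factors as (s − 1)·(1/3·s − 11/18) = 0, giving roots s = 1 and s = (11/18)/(1/3) = 11/6. Since 11/6 ≥ 1, the smallest root in [0, 1] is s = 1.)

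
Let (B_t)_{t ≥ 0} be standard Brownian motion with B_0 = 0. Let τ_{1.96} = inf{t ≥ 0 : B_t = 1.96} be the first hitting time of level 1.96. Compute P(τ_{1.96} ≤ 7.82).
P(τ_{1.96} ≤ 7.82) = 2(1 − Φ(1.96/√7.82)) = 2(1 − Φ(0.7009)) ≈ 0.4834

By the reflection principle for standard BM, P(τ_b ≤ t) = 2 · P(B_t ≥ b). Since B_t ~ N(0, t), P(B_t ≥ 1.96) = 1 − Φ(1.96/√t) = 1 − Φ(1.96/√7.82) = 1 − Φ(0.7009) ≈ 0.24168. Doubling: P(τ_{1.96} ≤ 7.82) ≈ 2 · 0.24168 = 0.48336 ≈ 0.4834.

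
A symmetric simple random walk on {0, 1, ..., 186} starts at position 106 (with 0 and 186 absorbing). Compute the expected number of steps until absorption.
E[τ | X_0 = 106] = 8480

Let v_k = E[τ | X_0 = k]. Boundary: v_0 = v_186 = 0. Recurrence: v_k = 1 + (v_{k-1} + v_{k+1})/2 for 1 ≤ k ≤ 185. The particular solution to v_k − (v_{k-1} + v_{k+1})/2 = 1 is v_k = −k^2. Adding homogeneous solution A + B k and matching boundaries gives v_k = k (186 − k). Substituting k = 106: v_106 = 106 · 80 = 8480.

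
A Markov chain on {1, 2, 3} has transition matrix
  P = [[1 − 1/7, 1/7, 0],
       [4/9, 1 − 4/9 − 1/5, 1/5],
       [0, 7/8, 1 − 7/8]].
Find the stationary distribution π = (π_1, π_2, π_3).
π = (980/1367, 315/1367, 72/1367)

This is a birth-death chain on three states, which satisfies detailed balance: π_1 · P_{12} = π_2 · P_{21} and π_2 · P_{23} = π_3 · P_{32}.
From π_1 · 1/7 = π_2 · 4/9: π_2/π_1 = (1/7)/(4/9) = 9/28.
From π_2 · 1/5 = π_3 · 7/8: π_3/π_2 = (1/5)/(7/8) = 8/35.
Take π_1 proportional to 1; then unnormalized π = (1, 9/28, 18/245). Normalize by dividing by the sum 1367/980:
  π = (980/1367, 315/1367, 72/1367).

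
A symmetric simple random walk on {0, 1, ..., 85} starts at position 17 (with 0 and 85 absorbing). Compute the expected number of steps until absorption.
E[τ | X_0 = 17] = 1156

Let v_k = E[τ | X_0 = k]. Boundary: v_0 = v_85 = 0. Recurrence: v_k = 1 + (v_{k-1} + v_{k+1})/2 for 1 ≤ k ≤ 84. The particular solution to v_k − (v_{k-1} + v_{k+1})/2 = 1 is v_k = −k^2. Adding homogeneous solution A + B k and matching boundaries gives v_k = k (85 − k). Substituting k = 17: v_17 = 17 · 68 = 1156.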